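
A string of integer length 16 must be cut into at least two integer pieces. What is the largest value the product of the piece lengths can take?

Fill f[k] for k=2..16: at each k try every first piece i and multiply by the better of (k−i) uncut or f[k−i].
f[2] = 1·max(1,0) = 1·1 = 1
f[3] = 1·max(2,1) = 1·2 = 2
f[4] = 2·max(2,1) = 2·2 = 4
f[5] = 2·max(3,2) = 2·3 = 6
f[6] = 3·max(3,2) = 3·3 = 9
f[7] = 2·max(5,6) = 2·6 = 12
f[8] = 2·max(6,9) = 2·9 = 18
f[9] = 3·max(6,9) = 3·9 = 27
f[10] = 2·max(8,18) = 2·18 = 36
f[11] = 2·max(9,27) = 2·27 = 54
f[12] = 3·max(9,27) = 3·27 = 81
f[13] = 2·max(11,54) = 2·54 = 108
f[14] = 2·max(12,81) = 2·81 = 162
f[15] = 3·max(12,81) = 3·81 = 243
f[16] = 2·max(14,162) = 2·162 = 324
One optimal split: 3 + 3 + 3 + 3 + 2 + 2; product 3·3·3·3·2·2 = 324.

324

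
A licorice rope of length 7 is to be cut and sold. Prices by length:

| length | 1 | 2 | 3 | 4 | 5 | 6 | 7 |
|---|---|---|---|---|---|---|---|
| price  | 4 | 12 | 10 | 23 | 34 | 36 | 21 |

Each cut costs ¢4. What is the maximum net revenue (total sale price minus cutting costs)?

Let net[k] be the best obtainable value from length k. For each k, try every first piece i and keep the best of price[i] + net[k−i] minus the 4 cut fee when i<k.
net[1] = 4
net[2] = 12
net[3] = 12  (first piece 1, then net[2]=12)
net[4] = 23
net[5] = 34
net[6] = 36
net[7] = 42  (first piece 2, then net[5]=34)
One optimal plan: pieces 5 + 2 (1 cut) → ¢46 − ¢4 = ¢42.

42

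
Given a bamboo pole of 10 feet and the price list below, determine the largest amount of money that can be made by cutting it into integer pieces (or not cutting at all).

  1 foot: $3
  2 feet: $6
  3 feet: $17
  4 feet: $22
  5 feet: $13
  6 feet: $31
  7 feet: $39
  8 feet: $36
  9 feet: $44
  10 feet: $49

Consider every possible first cut. v[k] is the best of p[i]+v[k−i] over all sellable i≤k.
v[1] = 3
v[2] = max(3+3, 6+0) = 6
v[3] = max(3+6, 6+3, 17+0) = 17
v[4] = max(3+17, 6+6, 17+3, 22+0) = 22
v[5] = max(3+22, 6+17, 17+6, 22+3, 13+0) = 25
v[6] = max(3+25, 6+22, 17+17, 22+6, 13+3, 31+0) = 34
v[7] = max(3+34, 6+25, 17+22, …, 31+3, 39+0) = 39
v[8] = max(3+39, 6+34, 17+25, …, 39+3, 36+0) = 44
v[9] = max(3+44, 6+39, 17+34, …, 36+3, 44+0) = 51
v[10] = max(3+51, 6+44, 17+39, …, 44+3, 49+0) = 56
One optimal cutting: 4 + 3 + 3 → $22 + $17 + $17 = $56.

56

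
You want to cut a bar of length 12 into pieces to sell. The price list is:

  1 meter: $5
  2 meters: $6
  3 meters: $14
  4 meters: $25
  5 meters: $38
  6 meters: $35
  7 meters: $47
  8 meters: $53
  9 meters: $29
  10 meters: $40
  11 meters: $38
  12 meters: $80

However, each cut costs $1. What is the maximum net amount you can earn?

84

Let net[k] be the best obtainable value from length k. For each k, try every first piece i and keep the best of price[i] + net[k−i] minus the 1 cut fee when i<k.
net[1] = 5
net[2] = max(5+5-1, 6+0) = 9
net[3] = max(5+9-1, 6+5-1, 14+0) = 14
net[4] = max(5+14-1, 6+9-1, 14+5-1, 25+0) = 25
net[5] = max(5+25-1, 6+14-1, 14+9-1, 25+5-1, 38+0) = 38
net[6] = max(5+38-1, 6+25-1, 14+14-1, 25+9-1, 38+5-1, 35+0) = 42
net[7] = max(5+42-1, 6+38-1, 14+25-1, …, 35+5-1, 47+0) = 47
net[8] = max(5+47-1, 6+42-1, 14+38-1, …, 47+5-1, 53+0) = 53
net[9] = max(5+53-1, 6+47-1, 14+42-1, …, 53+5-1, 29+0) = 62
net[10] = max(5+62-1, 6+53-1, 14+47-1, …, 29+5-1, 40+0) = 75
net[11] = max(5+75-1, 6+62-1, 14+53-1, …, 40+5-1, 38+0) = 79
net[12] = max(5+79-1, 6+75-1, 14+62-1, …, 38+5-1, 80+0) = 84
One optimal plan: pieces 7 + 5 (1 cut) → $85 − $1 = $84.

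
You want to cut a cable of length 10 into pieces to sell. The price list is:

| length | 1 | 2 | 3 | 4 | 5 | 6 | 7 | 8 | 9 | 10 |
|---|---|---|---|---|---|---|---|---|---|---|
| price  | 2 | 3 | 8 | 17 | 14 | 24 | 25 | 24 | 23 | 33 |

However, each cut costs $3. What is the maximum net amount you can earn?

Build net[k] bottom-up: net[k] = max over allowed piece i of (p[i] + net[k−i]) − 3 per cut.
net[1] = 2
net[2] = 3
net[3] = 8
net[4] = 17
net[5] = 16  (first piece 1, then net[4]=17)
net[6] = 24
net[7] = 25
net[8] = 31  (first piece 4, then net[4]=17)
net[9] = 30  (first piece 1, then net[8]=31)
net[10] = 38  (first piece 4, then net[6]=24)
One optimal plan: pieces 6 + 4 (1 cut) → $41 − $3 = $38.

38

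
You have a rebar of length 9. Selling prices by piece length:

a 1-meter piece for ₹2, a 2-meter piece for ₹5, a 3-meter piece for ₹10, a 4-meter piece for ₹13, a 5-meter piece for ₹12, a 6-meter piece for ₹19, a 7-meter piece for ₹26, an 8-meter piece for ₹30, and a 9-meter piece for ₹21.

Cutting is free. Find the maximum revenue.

32

Let R[k] be the best obtainable value from length k. For each k, try every first piece i and keep the best of price[i] + R[k−i].
R[1] = 2
R[2] = max(2+2, 5+0) = 5
R[3] = max(2+5, 5+2, 10+0) = 10
R[4] = max(2+10, 5+5, 10+2, 13+0) = 13
R[5] = max(2+13, 5+10, 10+5, 13+2, 12+0) = 15
R[6] = max(2+15, 5+13, 10+10, 13+5, 12+2, 19+0) = 20
R[7] = max(2+20, 5+15, 10+13, …, 19+2, 26+0) = 26
R[8] = max(2+26, 5+20, 10+15, …, 26+2, 30+0) = 30
R[9] = max(2+30, 5+26, 10+20, …, 30+2, 21+0) = 32
One optimal cutting: 8 + 1 → ₹30 + ₹2 = ₹32.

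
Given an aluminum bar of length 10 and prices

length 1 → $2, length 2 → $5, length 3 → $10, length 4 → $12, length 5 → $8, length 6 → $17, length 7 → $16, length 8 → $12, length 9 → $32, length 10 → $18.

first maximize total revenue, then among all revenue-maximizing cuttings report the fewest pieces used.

Let r[k] be the best obtainable value from length k. For each k, try every first piece i and keep the best of price[i] + r[k−i].
r[1] = 2
r[2] = max(2+2, 5+0) = 5
r[3] = max(2+5, 5+2, 10+0) = 10
r[4] = max(2+10, 5+5, 10+2, 12+0) = 12
r[5] = max(2+12, 5+10, 10+5, 12+2, 8+0) = 15
r[6] = max(2+15, 5+12, 10+10, 12+5, 8+2, 17+0) = 20
r[7] = max(2+20, 5+15, 10+12, …, 17+2, 16+0) = 22
r[8] = max(2+22, 5+20, 10+15, …, 16+2, 12+0) = 25
r[9] = max(2+25, 5+22, 10+20, …, 12+2, 32+0) = 32
r[10] = max(2+32, 5+25, 10+22, …, 32+2, 18+0) = 34
Maximum revenue is $34.
Now minimize piece count subject to staying optimal: for each k, pieces[k] = 1 + min over i with p[i]+r[k−i]=r[k] of pieces[k−i].
pieces[7] = 2
pieces[8] = 3
pieces[9] = 1
pieces[10] = 2

2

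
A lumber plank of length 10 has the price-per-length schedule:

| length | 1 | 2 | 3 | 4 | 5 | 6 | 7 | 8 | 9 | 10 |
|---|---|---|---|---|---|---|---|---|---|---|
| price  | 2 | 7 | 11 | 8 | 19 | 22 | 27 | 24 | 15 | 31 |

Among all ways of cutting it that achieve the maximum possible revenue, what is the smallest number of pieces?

Build r[k] bottom-up: r[k] = max over allowed piece i of (p[i] + r[k−i]).
r[1] = 2
r[2] = 7
r[3] = 11
r[4] = 14  (first piece 2, then r[2]=7)
r[5] = 19
r[6] = 22  (first piece 3, then r[3]=11)
r[7] = 27
r[8] = 30  (first piece 3, then r[5]=19)
r[9] = 34  (first piece 2, then r[7]=27)
r[10] = 38  (first piece 3, then r[7]=27)
Maximum revenue is $38.
Now minimize piece count subject to staying optimal: for each k, pieces[k] = 1 + min over i with p[i]+r[k−i]=r[k] of pieces[k−i].
pieces[7] = 1
pieces[8] = 2
pieces[9] = 2
pieces[10] = 2

2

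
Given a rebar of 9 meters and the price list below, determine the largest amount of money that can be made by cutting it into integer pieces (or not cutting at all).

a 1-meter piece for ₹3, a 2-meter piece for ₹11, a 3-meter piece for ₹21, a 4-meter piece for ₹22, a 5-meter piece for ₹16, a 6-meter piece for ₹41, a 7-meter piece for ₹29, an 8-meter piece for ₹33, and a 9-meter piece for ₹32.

63

Consider every possible first cut. v[k] is the best of p[i]+v[k−i] over all sellable i≤k.
v[1] = 3
v[2] = max(3+3, 11+0) = 11
v[3] = max(3+11, 11+3, 21+0) = 21
v[4] = max(3+21, 11+11, 21+3, 22+0) = 24
v[5] = max(3+24, 11+21, 21+11, 22+3, 16+0) = 32
v[6] = max(3+32, 11+24, 21+21, 22+11, 16+3, 41+0) = 42
v[7] = max(3+42, 11+32, 21+24, …, 41+3, 29+0) = 45
v[8] = max(3+45, 11+42, 21+32, …, 29+3, 33+0) = 53
v[9] = max(3+53, 11+45, 21+42, …, 33+3, 32+0) = 63
One optimal cutting: 3 + 3 + 3 → ₹21 + ₹21 + ₹21 = ₹63.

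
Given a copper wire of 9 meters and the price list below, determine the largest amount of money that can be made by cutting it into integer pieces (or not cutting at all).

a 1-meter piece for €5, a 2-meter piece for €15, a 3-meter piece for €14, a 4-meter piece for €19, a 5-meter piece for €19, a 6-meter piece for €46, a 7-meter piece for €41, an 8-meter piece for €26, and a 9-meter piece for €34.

Build R[k] bottom-up: R[k] = max over allowed piece i of (p[i] + R[k−i]).
R[1] = 5
R[2] = max(5+5, 15+0) = 15
R[3] = max(5+15, 15+5, 14+0) = 20
R[4] = max(5+20, 15+15, 14+5, 19+0) = 30
R[5] = max(5+30, 15+20, 14+15, 19+5, 19+0) = 35
R[6] = max(5+35, 15+30, 14+20, 19+15, 19+5, 46+0) = 46
R[7] = max(5+46, 15+35, 14+30, …, 46+5, 41+0) = 51
R[8] = max(5+51, 15+46, 14+35, …, 41+5, 26+0) = 61
R[9] = max(5+61, 15+51, 14+46, …, 26+5, 34+0) = 66
One optimal cutting: 6 + 2 + 1 → €46 + €15 + €5 = €66.

66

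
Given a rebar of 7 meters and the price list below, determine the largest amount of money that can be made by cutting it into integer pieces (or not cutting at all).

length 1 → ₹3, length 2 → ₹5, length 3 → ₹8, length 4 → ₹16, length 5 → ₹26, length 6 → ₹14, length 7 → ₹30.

32

Consider every possible first cut. r[k] is the best of p[i]+r[k−i] over all sellable i≤k.
r[1] = 3
r[2] = 6  (first piece 1, then r[1]=3)
r[3] = 9  (first piece 1, then r[2]=6)
r[4] = 16
r[5] = 26
r[6] = 29  (first piece 1, then r[5]=26)
r[7] = 32  (first piece 1, then r[6]=29)
One optimal cutting: 5 + 1 + 1 → ₹26 + ₹3 + ₹3 = ₹32.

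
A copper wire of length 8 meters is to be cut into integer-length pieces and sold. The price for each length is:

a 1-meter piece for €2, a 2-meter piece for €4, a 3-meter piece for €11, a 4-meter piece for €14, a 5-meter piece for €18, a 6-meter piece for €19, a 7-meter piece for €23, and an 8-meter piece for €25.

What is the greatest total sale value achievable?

29

Let R[k] be the best obtainable value from length k. For each k, try every first piece i and keep the best of price[i] + R[k−i].
R[1] = 2
R[2] = 4  (first piece 1, then R[1]=2)
R[3] = 11
R[4] = 14
R[5] = 18
R[6] = 22  (first piece 3, then R[3]=11)
R[7] = 25  (first piece 3, then R[4]=14)
R[8] = 29  (first piece 3, then R[5]=18)
One optimal cutting: 5 + 3 → €18 + €11 = €29.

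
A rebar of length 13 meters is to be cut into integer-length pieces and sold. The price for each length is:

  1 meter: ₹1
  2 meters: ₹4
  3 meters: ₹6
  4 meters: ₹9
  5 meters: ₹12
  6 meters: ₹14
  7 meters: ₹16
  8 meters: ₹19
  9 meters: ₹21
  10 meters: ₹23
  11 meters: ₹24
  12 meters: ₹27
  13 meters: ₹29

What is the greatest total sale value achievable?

Let v[k] be the best obtainable value from length k. For each k, try every first piece i and keep the best of price[i] + v[k−i].
v[1] = 1
v[2] = 4
v[3] = 6
v[4] = 9
v[5] = 12
v[6] = 14
v[7] = 16  (first piece 2, then v[5]=12)
v[8] = 19
v[9] = 21  (first piece 4, then v[5]=12)
v[10] = 24  (first piece 5, then v[5]=12)
v[11] = 26  (first piece 5, then v[6]=14)
v[12] = 28  (first piece 2, then v[10]=24)
v[13] = 31  (first piece 5, then v[8]=19)
One optimal cutting: 8 + 5 → ₹19 + ₹12 = ₹31.

31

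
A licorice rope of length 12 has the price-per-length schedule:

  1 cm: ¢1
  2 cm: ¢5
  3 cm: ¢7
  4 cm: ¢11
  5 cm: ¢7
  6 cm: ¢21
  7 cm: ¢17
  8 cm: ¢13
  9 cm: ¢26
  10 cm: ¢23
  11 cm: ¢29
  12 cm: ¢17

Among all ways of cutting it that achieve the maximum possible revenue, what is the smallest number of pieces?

2

Let r[k] be the best obtainable value from length k. For each k, try every first piece i and keep the best of price[i] + r[k−i].
r[1] = 1
r[2] = 5
r[3] = 7
r[4] = 11
r[5] = 12  (first piece 1, then r[4]=11)
r[6] = 21
r[7] = 22  (first piece 1, then r[6]=21)
r[8] = 26  (first piece 2, then r[6]=21)
r[9] = 28  (first piece 3, then r[6]=21)
r[10] = 32  (first piece 4, then r[6]=21)
r[11] = 33  (first piece 1, then r[10]=32)
r[12] = 42  (first piece 6, then r[6]=21)
Maximum revenue is ¢42.
Now minimize piece count subject to staying optimal: for each k, pieces[k] = 1 + min over i with p[i]+r[k−i]=r[k] of pieces[k−i].
pieces[9] = 2
pieces[10] = 2
pieces[11] = 3
pieces[12] = 2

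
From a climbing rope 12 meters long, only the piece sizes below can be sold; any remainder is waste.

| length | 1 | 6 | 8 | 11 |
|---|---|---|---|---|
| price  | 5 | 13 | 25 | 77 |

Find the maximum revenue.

82

Let f[k] be the best obtainable value from length k. For each k, try every first piece i and keep the best of price[i] + f[k−i].
f[1] = 5
f[2] = 10  (first piece 1, then f[1]=5)
f[3] = 15  (first piece 1, then f[2]=10)
f[4] = 20  (first piece 1, then f[3]=15)
f[5] = 25  (first piece 1, then f[4]=20)
f[6] = 30  (first piece 1, then f[5]=25)
f[7] = 35  (first piece 1, then f[6]=30)
f[8] = 40  (first piece 1, then f[7]=35)
f[9] = 45  (first piece 1, then f[8]=40)
f[10] = 50  (first piece 1, then f[9]=45)
f[11] = 77
f[12] = 82  (first piece 1, then f[11]=77)
One optimal cutting: 11 + 1 → €82.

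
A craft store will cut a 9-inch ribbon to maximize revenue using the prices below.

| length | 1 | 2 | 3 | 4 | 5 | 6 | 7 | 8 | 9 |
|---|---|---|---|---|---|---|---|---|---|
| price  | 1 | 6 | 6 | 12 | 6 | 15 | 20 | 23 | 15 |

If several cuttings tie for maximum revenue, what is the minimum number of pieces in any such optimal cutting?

2

Let r[k] be the best obtainable value from length k. For each k, try every first piece i and keep the best of price[i] + r[k−i].
r[1] = 1
r[2] = max(1+1, 6+0) = 6
r[3] = max(1+6, 6+1, 6+0) = 7
r[4] = max(1+7, 6+6, 6+1, 12+0) = 12
r[5] = max(1+12, 6+7, 6+6, 12+1, 6+0) = 13
r[6] = max(1+13, 6+12, 6+7, 12+6, 6+1, 15+0) = 18
r[7] = max(1+18, 6+13, 6+12, …, 15+1, 20+0) = 20
r[8] = max(1+20, 6+18, 6+13, …, 20+1, 23+0) = 24
r[9] = max(1+24, 6+20, 6+18, …, 23+1, 15+0) = 26
Maximum revenue is ¢26.
Now minimize piece count subject to staying optimal: for each k, pieces[k] = 1 + min over i with p[i]+r[k−i]=r[k] of pieces[k−i].
pieces[6] = 2
pieces[7] = 1
pieces[8] = 2
pieces[9] = 2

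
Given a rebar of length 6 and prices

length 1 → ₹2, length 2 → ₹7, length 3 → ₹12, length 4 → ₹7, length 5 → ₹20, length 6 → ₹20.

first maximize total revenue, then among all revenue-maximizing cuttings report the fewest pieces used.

2

Build r[k] bottom-up: r[k] = max over allowed piece i of (p[i] + r[k−i]).
r[1] = 2
r[2] = 7
r[3] = 12
r[4] = 14  (first piece 1, then r[3]=12)
r[5] = 20
r[6] = 24  (first piece 3, then r[3]=12)
Maximum revenue is ₹24.
Now minimize piece count subject to staying optimal: for each k, pieces[k] = 1 + min over i with p[i]+r[k−i]=r[k] of pieces[k−i].
pieces[3] = 1
pieces[4] = 2
pieces[5] = 1
pieces[6] = 2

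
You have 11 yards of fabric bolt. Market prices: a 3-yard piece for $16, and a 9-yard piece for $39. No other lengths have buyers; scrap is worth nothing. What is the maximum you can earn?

48

Consider every possible first cut. r[k] is the best of p[i]+r[k−i] over all sellable i≤k.
r[1] = 0
r[2] = 0
r[3] = 16
r[4] = 16
r[5] = 16
r[6] = 32  (first piece 3, then r[3]=16)
r[7] = 32
r[8] = 32
r[9] = max(16+32, 39+0) = 48
r[10] = max(16+32, 39+0) = 48
r[11] = max(16+32, 39+0) = 48
One optimal cutting: pieces 3 + 3 + 3 with 2 yards of scrap → $48.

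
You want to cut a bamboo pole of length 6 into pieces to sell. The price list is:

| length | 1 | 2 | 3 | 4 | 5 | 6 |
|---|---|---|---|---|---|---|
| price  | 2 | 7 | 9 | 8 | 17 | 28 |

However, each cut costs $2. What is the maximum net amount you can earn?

Let r[k] be the best obtainable value from length k. For each k, try every first piece i and keep the best of price[i] + r[k−i] minus the 2 cut fee when i<k.
r[1] = 2
r[2] = max(2+2-2, 7+0) = 7
r[3] = max(2+7-2, 7+2-2, 9+0) = 9
r[4] = max(2+9-2, 7+7-2, 9+2-2, 8+0) = 12
r[5] = max(2+12-2, 7+9-2, 9+7-2, 8+2-2, 17+0) = 17
r[6] = max(2+17-2, 7+12-2, 9+9-2, 8+7-2, 17+2-2, 28+0) = 28
Best is to make no cuts and sell whole for $28.

28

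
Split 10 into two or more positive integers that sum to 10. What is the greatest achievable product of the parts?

36

Fill P[k] for k=2..10: at each k try every first piece i and multiply by the better of (k−i) uncut or P[k−i].
P[2] = 1*max(1,0) = 1*1 = 1
P[3] = max(1*2, 2*1) = 2
P[4] = max(1*3, 2*2, 3*1) = 4
P[5] = max(1*4, 2*3, 3*2, 4*1) = 6
P[6] = max(1*6, 2*4, 3*3, 4*2, 5*1) = 9
P[7] = max(1*9, 2*6, 3*4, 4*3, 5*2, 6*1) = 12
P[8] = max(1*12, 2*9, 3*6, …, 6*2, 7*1) = 18
P[9] = max(1*18, 2*12, 3*9, …, 7*2, 8*1) = 27
P[10] = max(1*27, 2*18, 3*12, …, 8*2, 9*1) = 36
One optimal split: 3 + 3 + 2 + 2; product 3*3*2*2 = 36.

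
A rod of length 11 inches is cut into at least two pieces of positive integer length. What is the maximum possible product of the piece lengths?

54

Let P[k] be the best product for length k (with at least one cut). For each first piece i, the rest contributes max(k−i, P[k−i]).
Small cases: P[2]=1, P[3]=2, P[4]=4.
P[5] = 2×max(3,2) = 2×3 = 6
P[6] = 3×max(3,2) = 3×3 = 9
P[7] = 2×max(5,6) = 2×6 = 12
P[8] = 2×max(6,9) = 2×9 = 18
P[9] = 3×max(6,9) = 3×9 = 27
P[10] = 2×max(8,18) = 2×18 = 36
P[11] = 2×max(9,27) = 2×27 = 54
One optimal split: 3 + 3 + 3 + 2; product 3×3×3×2 = 54.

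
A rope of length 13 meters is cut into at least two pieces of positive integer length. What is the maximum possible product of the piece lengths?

Let m[k] be the best product for length k (with at least one cut). For each first piece i, the rest contributes max(k−i, m[k−i]).
m[2] = 1·max(1,0) = 1·1 = 1
m[3] = 1·max(2,1) = 1·2 = 2
m[4] = 2·max(2,1) = 2·2 = 4
m[5] = 2·max(3,2) = 2·3 = 6
m[6] = 3·max(3,2) = 3·3 = 9
m[7] = 2·max(5,6) = 2·6 = 12
m[8] = 2·max(6,9) = 2·9 = 18
m[9] = 3·max(6,9) = 3·9 = 27
m[10] = 2·max(8,18) = 2·18 = 36
m[11] = 2·max(9,27) = 2·27 = 54
m[12] = 3·max(9,27) = 3·27 = 81
m[13] = 2·max(11,54) = 2·54 = 108
One optimal split: 3 + 3 + 3 + 2 + 2; product 3·3·3·2·2 = 108.

108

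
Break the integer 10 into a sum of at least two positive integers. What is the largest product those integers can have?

36

Fill P[k] for k=2..10: at each k try every first piece i and multiply by the better of (k−i) uncut or P[k−i].
P[2] = 1×max(1,0) = 1×1 = 1
P[3] = max(1×2, 2×1) = 2
P[4] = max(1×3, 2×2, 3×1) = 4
P[5] = max(1×4, 2×3, 3×2, 4×1) = 6
P[6] = max(1×6, 2×4, 3×3, 4×2, 5×1) = 9
P[7] = max(1×9, 2×6, 3×4, 4×3, 5×2, 6×1) = 12
P[8] = max(1×12, 2×9, 3×6, …, 6×2, 7×1) = 18
P[9] = max(1×18, 2×12, 3×9, …, 7×2, 8×1) = 27
P[10] = max(1×27, 2×18, 3×12, …, 8×2, 9×1) = 36
One optimal split: 3 + 3 + 2 + 2; product 3×3×2×2 = 36.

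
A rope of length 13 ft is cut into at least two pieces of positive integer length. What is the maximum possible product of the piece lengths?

Let P[k] be the best product for length k (with at least one cut). For each first piece i, the rest contributes max(k−i, P[k−i]).
Small cases: P[2]=1, P[3]=2, P[4]=4, P[5]=6, P[6]=9, P[7]=12.
P[8] = 2*max(6,9) = 2*9 = 18
P[9] = 3*max(6,9) = 3*9 = 27
P[10] = 2*max(8,18) = 2*18 = 36
P[11] = 2*max(9,27) = 2*27 = 54
P[12] = 3*max(9,27) = 3*27 = 81
P[13] = 2*max(11,54) = 2*54 = 108
One optimal split: 3 + 3 + 3 + 2 + 2; product 3*3*3*2*2 = 108.

108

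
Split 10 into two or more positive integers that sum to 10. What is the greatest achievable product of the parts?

36

Fill prod[k] for k=2..10: at each k try every first piece i and multiply by the better of (k−i) uncut or prod[k−i].
prod[2] = 1·max(1,0) = 1·1 = 1
prod[3] = max(1·2, 2·1) = 2
prod[4] = max(1·3, 2·2, 3·1) = 4
prod[5] = max(1·4, 2·3, 3·2, 4·1) = 6
prod[6] = max(1·6, 2·4, 3·3, 4·2, 5·1) = 9
prod[7] = max(1·9, 2·6, 3·4, 4·3, 5·2, 6·1) = 12
prod[8] = max(1·12, 2·9, 3·6, …, 6·2, 7·1) = 18
prod[9] = max(1·18, 2·12, 3·9, …, 7·2, 8·1) = 27
prod[10] = max(1·27, 2·18, 3·12, …, 8·2, 9·1) = 36
One optimal split: 3 + 3 + 2 + 2; product 3·3·2·2 = 36.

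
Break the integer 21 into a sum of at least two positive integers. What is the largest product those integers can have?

2187

Define f[k] = max over 1≤i<k of i · max(k−i, f[k−i]); the inner max lets the remainder stay uncut if that's better.
f[2] = 1×max(1,0) = 1×1 = 1
f[3] = max(1×2, 2×1) = 2
f[4] = max(1×3, 2×2, 3×1) = 4
f[5] = max(1×4, 2×3, 3×2, 4×1) = 6
f[6] = max(1×6, 2×4, 3×3, 4×2, 5×1) = 9
f[7] = max(1×9, 2×6, 3×4, 4×3, 5×2, 6×1) = 12
f[8] = max(1×12, 2×9, 3×6, …, 6×2, 7×1) = 18
f[9] = max(1×18, 2×12, 3×9, …, 7×2, 8×1) = 27
f[10] = max(1×27, 2×18, 3×12, …, 8×2, 9×1) = 36
f[11] = max(1×36, 2×27, 3×18, …, 9×2, 10×1) = 54
f[12] = max(1×54, 2×36, 3×27, …, 10×2, 11×1) = 81
f[13] = max(1×81, 2×54, 3×36, …, 11×2, 12×1) = 108
f[14] = max(1×108, 2×81, 3×54, …, 12×2, 13×1) = 162
f[15] = max(1×162, 2×108, 3×81, …, 13×2, 14×1) = 243
f[16] = max(1×243, 2×162, 3×108, …, 14×2, 15×1) = 324
f[17] = max(1×324, 2×243, 3×162, …, 15×2, 16×1) = 486
f[18] = max(1×486, 2×324, 3×243, …, 16×2, 17×1) = 729
f[19] = max(1×729, 2×486, 3×324, …, 17×2, 18×1) = 972
f[20] = max(1×972, 2×729, 3×486, …, 18×2, 19×1) = 1458
f[21] = max(1×1458, 2×972, 3×729, …, 19×2, 20×1) = 2187
One optimal split: 3 + 3 + 3 + 3 + 3 + 3 + 3; product 3×3×3×3×3×3×3 = 2187.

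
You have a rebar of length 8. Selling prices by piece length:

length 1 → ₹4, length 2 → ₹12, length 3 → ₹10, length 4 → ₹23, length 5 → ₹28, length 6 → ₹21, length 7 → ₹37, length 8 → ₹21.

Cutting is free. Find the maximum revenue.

Consider every possible first cut. v[k] is the best of p[i]+v[k−i] over all sellable i≤k.
v[1] = 4
v[2] = 12
v[3] = 16  (first piece 1, then v[2]=12)
v[4] = 24  (first piece 2, then v[2]=12)
v[5] = 28  (first piece 1, then v[4]=24)
v[6] = 36  (first piece 2, then v[4]=24)
v[7] = 40  (first piece 1, then v[6]=36)
v[8] = 48  (first piece 2, then v[6]=36)
One optimal cutting: 2 + 2 + 2 + 2 → ₹12 + ₹12 + ₹12 + ₹12 = ₹48.

48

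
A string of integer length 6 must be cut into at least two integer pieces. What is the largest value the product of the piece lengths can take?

Fill m[k] for k=2..6: at each k try every first piece i and multiply by the better of (k−i) uncut or m[k−i].
m[2] = 1·max(1,0) = 1·1 = 1
m[3] = 1·max(2,1) = 1·2 = 2
m[4] = 2·max(2,1) = 2·2 = 4
m[5] = 2·max(3,2) = 2·3 = 6
m[6] = 3·max(3,2) = 3·3 = 9
One optimal split: 3 + 3; product 3·3 = 9.

9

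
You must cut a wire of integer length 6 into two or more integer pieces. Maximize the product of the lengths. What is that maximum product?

Define m[k] = max over 1≤i<k of i · max(k−i, m[k−i]); the inner max lets the remainder stay uncut if that's better.
m[2] = 1*max(1,0) = 1*1 = 1
m[3] = 1*max(2,1) = 1*2 = 2
m[4] = 2*max(2,1) = 2*2 = 4
m[5] = 2*max(3,2) = 2*3 = 6
m[6] = 3*max(3,2) = 3*3 = 9
One optimal split: 3 + 3; product 3*3 = 9.

9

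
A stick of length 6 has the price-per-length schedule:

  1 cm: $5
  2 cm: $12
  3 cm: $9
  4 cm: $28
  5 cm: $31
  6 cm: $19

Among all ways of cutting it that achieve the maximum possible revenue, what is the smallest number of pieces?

2

Let r[k] be the best obtainable value from length k. For each k, try every first piece i and keep the best of price[i] + r[k−i].
r[1] = 5
r[2] = max(5+5, 12+0) = 12
r[3] = max(5+12, 12+5, 9+0) = 17
r[4] = max(5+17, 12+12, 9+5, 28+0) = 28
r[5] = max(5+28, 12+17, 9+12, 28+5, 31+0) = 33
r[6] = max(5+33, 12+28, 9+17, 28+12, 31+5, 19+0) = 40
Maximum revenue is $40.
Now minimize piece count subject to staying optimal: for each k, pieces[k] = 1 + min over i with p[i]+r[k−i]=r[k] of pieces[k−i].
pieces[3] = 2
pieces[4] = 1
pieces[5] = 2
pieces[6] = 2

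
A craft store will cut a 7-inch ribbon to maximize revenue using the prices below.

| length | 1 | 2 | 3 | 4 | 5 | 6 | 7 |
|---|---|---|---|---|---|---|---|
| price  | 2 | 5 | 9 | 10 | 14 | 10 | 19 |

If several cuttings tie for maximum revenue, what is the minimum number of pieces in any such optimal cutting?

3

Consider every possible first cut. r[k] is the best of p[i]+r[k−i] over all sellable i≤k.
r[1] = 2
r[2] = max(2+2, 5+0) = 5
r[3] = max(2+5, 5+2, 9+0) = 9
r[4] = max(2+9, 5+5, 9+2, 10+0) = 11
r[5] = max(2+11, 5+9, 9+5, 10+2, 14+0) = 14
r[6] = max(2+14, 5+11, 9+9, 10+5, 14+2, 10+0) = 18
r[7] = max(2+18, 5+14, 9+11, …, 10+2, 19+0) = 20
Maximum revenue is ¢20.
Now minimize piece count subject to staying optimal: for each k, pieces[k] = 1 + min over i with p[i]+r[k−i]=r[k] of pieces[k−i].
pieces[4] = 2
pieces[5] = 1
pieces[6] = 2
pieces[7] = 3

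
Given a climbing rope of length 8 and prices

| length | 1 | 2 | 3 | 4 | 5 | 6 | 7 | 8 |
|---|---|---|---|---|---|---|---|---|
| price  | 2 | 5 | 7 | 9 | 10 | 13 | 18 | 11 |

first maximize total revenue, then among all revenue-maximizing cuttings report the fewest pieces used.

Build r[k] bottom-up: r[k] = max over allowed piece i of (p[i] + r[k−i]).
r[1] = 2
r[2] = max(2+2, 5+0) = 5
r[3] = max(2+5, 5+2, 7+0) = 7
r[4] = max(2+7, 5+5, 7+2, 9+0) = 10
r[5] = max(2+10, 5+7, 7+5, 9+2, 10+0) = 12
r[6] = max(2+12, 5+10, 7+7, 9+5, 10+2, 13+0) = 15
r[7] = max(2+15, 5+12, 7+10, …, 13+2, 18+0) = 18
r[8] = max(2+18, 5+15, 7+12, …, 18+2, 11+0) = 20
Maximum revenue is €20.
Now minimize piece count subject to staying optimal: for each k, pieces[k] = 1 + min over i with p[i]+r[k−i]=r[k] of pieces[k−i].
pieces[5] = 2
pieces[6] = 3
pieces[7] = 1
pieces[8] = 2

2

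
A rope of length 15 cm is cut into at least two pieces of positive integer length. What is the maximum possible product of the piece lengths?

Define prod[k] = max over 1≤i<k of i · max(k−i, prod[k−i]); the inner max lets the remainder stay uncut if that's better.
prod[2] = 1·max(1,0) = 1·1 = 1
prod[3] = 1·max(2,1) = 1·2 = 2
prod[4] = 2·max(2,1) = 2·2 = 4
prod[5] = 2·max(3,2) = 2·3 = 6
prod[6] = 3·max(3,2) = 3·3 = 9
prod[7] = 2·max(5,6) = 2·6 = 12
prod[8] = 2·max(6,9) = 2·9 = 18
prod[9] = 3·max(6,9) = 3·9 = 27
prod[10] = 2·max(8,18) = 2·18 = 36
prod[11] = 2·max(9,27) = 2·27 = 54
prod[12] = 3·max(9,27) = 3·27 = 81
prod[13] = 2·max(11,54) = 2·54 = 108
prod[14] = 2·max(12,81) = 2·81 = 162
prod[15] = 3·max(12,81) = 3·81 = 243
One optimal split: 3 + 3 + 3 + 3 + 3; product 3·3·3·3·3 = 243.

243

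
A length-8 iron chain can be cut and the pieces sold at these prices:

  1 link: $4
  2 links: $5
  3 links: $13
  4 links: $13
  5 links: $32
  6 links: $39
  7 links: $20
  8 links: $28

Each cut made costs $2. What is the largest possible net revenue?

43

Build net[k] bottom-up: net[k] = max over allowed piece i of (p[i] + net[k−i]) − 2 per cut.
net[1] = 4
net[2] = max(4+4-2, 5+0) = 6
net[3] = max(4+6-2, 5+4-2, 13+0) = 13
net[4] = max(4+13-2, 5+6-2, 13+4-2, 13+0) = 15
net[5] = max(4+15-2, 5+13-2, 13+6-2, 13+4-2, 32+0) = 32
net[6] = max(4+32-2, 5+15-2, 13+13-2, 13+6-2, 32+4-2, 39+0) = 39
net[7] = max(4+39-2, 5+32-2, 13+15-2, …, 39+4-2, 20+0) = 41
net[8] = max(4+41-2, 5+39-2, 13+32-2, …, 20+4-2, 28+0) = 43
One optimal plan: pieces 6 + 1 + 1 (2 cuts) → $47 − $4 = $43.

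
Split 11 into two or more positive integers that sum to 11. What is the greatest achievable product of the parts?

54

Fill f[k] for k=2..11: at each k try every first piece i and multiply by the better of (k−i) uncut or f[k−i].
f[2] = 1×max(1,0) = 1×1 = 1
f[3] = 1×max(2,1) = 1×2 = 2
f[4] = 2×max(2,1) = 2×2 = 4
f[5] = 2×max(3,2) = 2×3 = 6
f[6] = 3×max(3,2) = 3×3 = 9
f[7] = 2×max(5,6) = 2×6 = 12
f[8] = 2×max(6,9) = 2×9 = 18
f[9] = 3×max(6,9) = 3×9 = 27
f[10] = 2×max(8,18) = 2×18 = 36
f[11] = 2×max(9,27) = 2×27 = 54
One optimal split: 3 + 3 + 3 + 2; product 3×3×3×2 = 54.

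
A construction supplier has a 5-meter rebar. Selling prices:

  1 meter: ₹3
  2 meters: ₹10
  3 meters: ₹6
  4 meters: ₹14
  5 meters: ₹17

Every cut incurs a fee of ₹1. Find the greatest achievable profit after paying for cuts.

21

Let v[k] be the best obtainable value from length k. For each k, try every first piece i and keep the best of price[i] + v[k−i] minus the 1 cut fee when i<k.
v[1] = 3
v[2] = max(3+3-1, 10+0) = 10
v[3] = max(3+10-1, 10+3-1, 6+0) = 12
v[4] = max(3+12-1, 10+10-1, 6+3-1, 14+0) = 19
v[5] = max(3+19-1, 10+12-1, 6+10-1, 14+3-1, 17+0) = 21
One optimal plan: pieces 2 + 2 + 1 (2 cuts) → ₹23 − ₹2 = ₹21.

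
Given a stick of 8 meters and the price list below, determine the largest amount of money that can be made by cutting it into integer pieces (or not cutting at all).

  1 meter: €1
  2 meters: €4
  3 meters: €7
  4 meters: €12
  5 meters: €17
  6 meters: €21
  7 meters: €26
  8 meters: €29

29

Let r[k] be the best obtainable value from length k. For each k, try every first piece i and keep the best of price[i] + r[k−i].
r[1] = 1
r[2] = 4
r[3] = 7
r[4] = 12
r[5] = 17
r[6] = 21
r[7] = 26
r[8] = 29
Best is to sell the whole 8-meter piece uncut for €29.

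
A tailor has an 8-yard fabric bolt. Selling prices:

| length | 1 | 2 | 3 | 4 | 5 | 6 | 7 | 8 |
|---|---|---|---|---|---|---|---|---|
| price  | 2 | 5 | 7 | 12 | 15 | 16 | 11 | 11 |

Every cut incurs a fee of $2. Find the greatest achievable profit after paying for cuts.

Consider every possible first cut. r[k] is the best of p[i]+r[k−i] over all sellable i≤k, charging 2 whenever i<k.
r[1] = 2
r[2] = max(2+2-2, 5+0) = 5
r[3] = max(2+5-2, 5+2-2, 7+0) = 7
r[4] = max(2+7-2, 5+5-2, 7+2-2, 12+0) = 12
r[5] = max(2+12-2, 5+7-2, 7+5-2, 12+2-2, 15+0) = 15
r[6] = max(2+15-2, 5+12-2, 7+7-2, 12+5-2, 15+2-2, 16+0) = 16
r[7] = max(2+16-2, 5+15-2, 7+12-2, …, 16+2-2, 11+0) = 18
r[8] = max(2+18-2, 5+16-2, 7+15-2, …, 11+2-2, 11+0) = 22
One optimal plan: pieces 4 + 4 (1 cut) → $24 − $2 = $22.

22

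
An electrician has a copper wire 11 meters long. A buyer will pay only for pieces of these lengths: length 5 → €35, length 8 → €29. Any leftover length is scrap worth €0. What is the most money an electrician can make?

Consider every possible first cut. best[k] is the best of p[i]+best[k−i] over all sellable i≤k.
best[1] = 0
best[2] = 0
best[3] = 0
best[4] = 0
best[5] = 35
best[6] = 35
best[7] = 35
best[8] = max(35+0, 29+0) = 35
best[9] = max(35+0, 29+0) = 35
best[10] = max(35+35, 29+0) = 70
best[11] = max(35+35, 29+0) = 70
One optimal cutting: pieces 5 + 5 with 1 meter of scrap → €70.

70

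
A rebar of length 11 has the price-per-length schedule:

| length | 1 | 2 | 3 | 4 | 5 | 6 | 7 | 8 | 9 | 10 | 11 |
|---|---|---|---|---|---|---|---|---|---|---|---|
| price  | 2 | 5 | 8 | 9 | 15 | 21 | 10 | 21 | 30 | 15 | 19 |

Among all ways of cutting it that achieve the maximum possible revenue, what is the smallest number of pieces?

2

Build r[k] bottom-up: r[k] = max over allowed piece i of (p[i] + r[k−i]).
r[1] = 2
r[2] = 5
r[3] = 8
r[4] = 10  (first piece 1, then r[3]=8)
r[5] = 15
r[6] = 21
r[7] = 23  (first piece 1, then r[6]=21)
r[8] = 26  (first piece 2, then r[6]=21)
r[9] = 30
r[10] = 32  (first piece 1, then r[9]=30)
r[11] = 36  (first piece 5, then r[6]=21)
Maximum revenue is ₹36.
Now minimize piece count subject to staying optimal: for each k, pieces[k] = 1 + min over i with p[i]+r[k−i]=r[k] of pieces[k−i].
pieces[8] = 2
pieces[9] = 1
pieces[10] = 2
pieces[11] = 2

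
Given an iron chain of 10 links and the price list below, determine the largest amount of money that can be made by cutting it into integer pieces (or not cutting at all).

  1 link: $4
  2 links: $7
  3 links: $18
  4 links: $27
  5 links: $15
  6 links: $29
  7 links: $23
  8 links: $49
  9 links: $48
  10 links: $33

Let v[k] be the best obtainable value from length k. For each k, try every first piece i and keep the best of price[i] + v[k−i].
v[1] = 4
v[2] = 8  (first piece 1, then v[1]=4)
v[3] = 18
v[4] = 27
v[5] = 31  (first piece 1, then v[4]=27)
v[6] = 36  (first piece 3, then v[3]=18)
v[7] = 45  (first piece 3, then v[4]=27)
v[8] = 54  (first piece 4, then v[4]=27)
v[9] = 58  (first piece 1, then v[8]=54)
v[10] = 63  (first piece 3, then v[7]=45)
One optimal cutting: 4 + 3 + 3 → $27 + $18 + $18 = $63.

63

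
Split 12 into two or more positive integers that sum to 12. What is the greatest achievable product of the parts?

81

Let m[k] be the best product for length k (with at least one cut). For each first piece i, the rest contributes max(k−i, m[k−i]).
Small cases: m[2]=1, m[3]=2, m[4]=4, m[5]=6.
m[6] = max(1·6, 2·4, 3·3, 4·2, 5·1) = 9
m[7] = max(1·9, 2·6, 3·4, 4·3, 5·2, 6·1) = 12
m[8] = max(1·12, 2·9, 3·6, …, 6·2, 7·1) = 18
m[9] = max(1·18, 2·12, 3·9, …, 7·2, 8·1) = 27
m[10] = max(1·27, 2·18, 3·12, …, 8·2, 9·1) = 36
m[11] = max(1·36, 2·27, 3·18, …, 9·2, 10·1) = 54
m[12] = max(1·54, 2·36, 3·27, …, 10·2, 11·1) = 81
One optimal split: 3 + 3 + 3 + 3; product 3·3·3·3 = 81.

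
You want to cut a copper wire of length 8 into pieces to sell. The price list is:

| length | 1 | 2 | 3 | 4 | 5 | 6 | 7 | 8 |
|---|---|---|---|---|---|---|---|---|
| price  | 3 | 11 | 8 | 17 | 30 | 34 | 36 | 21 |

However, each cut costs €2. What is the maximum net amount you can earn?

Consider every possible first cut. r[k] is the best of p[i]+r[k−i] over all sellable i≤k, charging 2 whenever i<k.
r[1] = 3
r[2] = 11
r[3] = 12  (first piece 1, then r[2]=11)
r[4] = 20  (first piece 2, then r[2]=11)
r[5] = 30
r[6] = 34
r[7] = 39  (first piece 2, then r[5]=30)
r[8] = 43  (first piece 2, then r[6]=34)
One optimal plan: pieces 6 + 2 (1 cut) → €45 − €2 = €43.

43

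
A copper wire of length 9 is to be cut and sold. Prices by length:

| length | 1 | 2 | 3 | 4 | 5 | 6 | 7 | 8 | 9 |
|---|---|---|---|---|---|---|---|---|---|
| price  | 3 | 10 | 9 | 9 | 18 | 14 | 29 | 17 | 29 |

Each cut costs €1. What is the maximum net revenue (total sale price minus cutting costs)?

39

Build r[k] bottom-up: r[k] = max over allowed piece i of (p[i] + r[k−i]) − 1 per cut.
r[1] = 3
r[2] = max(3+3-1, 10+0) = 10
r[3] = max(3+10-1, 10+3-1, 9+0) = 12
r[4] = max(3+12-1, 10+10-1, 9+3-1, 9+0) = 19
r[5] = max(3+19-1, 10+12-1, 9+10-1, 9+3-1, 18+0) = 21
r[6] = max(3+21-1, 10+19-1, 9+12-1, 9+10-1, 18+3-1, 14+0) = 28
r[7] = max(3+28-1, 10+21-1, 9+19-1, …, 14+3-1, 29+0) = 30
r[8] = max(3+30-1, 10+28-1, 9+21-1, …, 29+3-1, 17+0) = 37
r[9] = max(3+37-1, 10+30-1, 9+28-1, …, 17+3-1, 29+0) = 39
One optimal plan: pieces 2 + 2 + 2 + 2 + 1 (4 cuts) → €43 − €4 = €39.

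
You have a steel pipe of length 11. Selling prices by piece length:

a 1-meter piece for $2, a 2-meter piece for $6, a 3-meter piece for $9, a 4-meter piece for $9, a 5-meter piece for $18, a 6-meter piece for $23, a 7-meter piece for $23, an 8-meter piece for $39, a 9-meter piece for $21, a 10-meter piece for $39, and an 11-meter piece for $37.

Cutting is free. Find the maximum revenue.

Consider every possible first cut. R[k] is the best of p[i]+R[k−i] over all sellable i≤k.
R[1] = 2
R[2] = 6
R[3] = 9
R[4] = 12  (first piece 2, then R[2]=6)
R[5] = 18
R[6] = 23
R[7] = 25  (first piece 1, then R[6]=23)
R[8] = 39
R[9] = 41  (first piece 1, then R[8]=39)
R[10] = 45  (first piece 2, then R[8]=39)
R[11] = 48  (first piece 3, then R[8]=39)
One optimal cutting: 8 + 3 → $39 + $9 = $48.

48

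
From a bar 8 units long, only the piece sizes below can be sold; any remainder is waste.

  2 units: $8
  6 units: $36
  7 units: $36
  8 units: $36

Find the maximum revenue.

Build r[k] bottom-up: r[k] = max over allowed piece i of (p[i] + r[k−i]).
r[1] = 0
r[2] = 8
r[3] = 8
r[4] = 16  (first piece 2, then r[2]=8)
r[5] = 16
r[6] = 36
r[7] = 36
r[8] = 44  (first piece 2, then r[6]=36)
One optimal cutting: 6 + 2 → $44.

44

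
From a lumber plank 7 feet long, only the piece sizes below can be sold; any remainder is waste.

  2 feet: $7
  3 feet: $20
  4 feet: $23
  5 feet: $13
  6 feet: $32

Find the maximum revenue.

43

Build best[k] bottom-up: best[k] = max over allowed piece i of (p[i] + best[k−i]).
best[1] = 0
best[2] = 7
best[3] = max(7+0, 20+0) = 20
best[4] = max(7+7, 20+0, 23+0) = 23
best[5] = max(7+20, 20+7, 23+0, 13+0) = 27
best[6] = max(7+23, 20+20, 23+7, 13+0, 32+0) = 40
best[7] = max(7+27, 20+23, 23+20, 13+7, 32+0) = 43
One optimal cutting: 4 + 3 → $43.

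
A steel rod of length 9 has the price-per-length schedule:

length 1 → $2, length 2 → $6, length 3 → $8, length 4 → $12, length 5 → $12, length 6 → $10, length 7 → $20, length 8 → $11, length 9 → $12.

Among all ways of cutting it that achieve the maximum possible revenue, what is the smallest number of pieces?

Build r[k] bottom-up: r[k] = max over allowed piece i of (p[i] + r[k−i]).
r[1] = 2
r[2] = 6
r[3] = 8  (first piece 1, then r[2]=6)
r[4] = 12  (first piece 2, then r[2]=6)
r[5] = 14  (first piece 1, then r[4]=12)
r[6] = 18  (first piece 2, then r[4]=12)
r[7] = 20  (first piece 1, then r[6]=18)
r[8] = 24  (first piece 2, then r[6]=18)
r[9] = 26  (first piece 1, then r[8]=24)
Maximum revenue is $26.
Now minimize piece count subject to staying optimal: for each k, pieces[k] = 1 + min over i with p[i]+r[k−i]=r[k] of pieces[k−i].
pieces[6] = 2
pieces[7] = 1
pieces[8] = 2
pieces[9] = 2

2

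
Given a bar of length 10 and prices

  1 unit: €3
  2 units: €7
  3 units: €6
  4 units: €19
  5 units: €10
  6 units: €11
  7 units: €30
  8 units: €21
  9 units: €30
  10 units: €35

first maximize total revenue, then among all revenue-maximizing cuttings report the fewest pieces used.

Build r[k] bottom-up: r[k] = max over allowed piece i of (p[i] + r[k−i]).
r[1] = 3
r[2] = max(3+3, 7+0) = 7
r[3] = max(3+7, 7+3, 6+0) = 10
r[4] = max(3+10, 7+7, 6+3, 19+0) = 19
r[5] = max(3+19, 7+10, 6+7, 19+3, 10+0) = 22
r[6] = max(3+22, 7+19, 6+10, 19+7, 10+3, 11+0) = 26
r[7] = max(3+26, 7+22, 6+19, …, 11+3, 30+0) = 30
r[8] = max(3+30, 7+26, 6+22, …, 30+3, 21+0) = 38
r[9] = max(3+38, 7+30, 6+26, …, 21+3, 30+0) = 41
r[10] = max(3+41, 7+38, 6+30, …, 30+3, 35+0) = 45
Maximum revenue is €45.
Now minimize piece count subject to staying optimal: for each k, pieces[k] = 1 + min over i with p[i]+r[k−i]=r[k] of pieces[k−i].
pieces[7] = 1
pieces[8] = 2
pieces[9] = 3
pieces[10] = 3

3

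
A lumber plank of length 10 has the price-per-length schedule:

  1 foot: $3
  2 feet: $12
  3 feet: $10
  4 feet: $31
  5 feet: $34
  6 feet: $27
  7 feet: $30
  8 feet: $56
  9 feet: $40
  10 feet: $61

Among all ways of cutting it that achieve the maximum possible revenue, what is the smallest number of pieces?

Build r[k] bottom-up: r[k] = max over allowed piece i of (p[i] + r[k−i]).
r[1] = 3
r[2] = max(3+3, 12+0) = 12
r[3] = max(3+12, 12+3, 10+0) = 15
r[4] = max(3+15, 12+12, 10+3, 31+0) = 31
r[5] = max(3+31, 12+15, 10+12, 31+3, 34+0) = 34
r[6] = max(3+34, 12+31, 10+15, 31+12, 34+3, 27+0) = 43
r[7] = max(3+43, 12+34, 10+31, …, 27+3, 30+0) = 46
r[8] = max(3+46, 12+43, 10+34, …, 30+3, 56+0) = 62
r[9] = max(3+62, 12+46, 10+43, …, 56+3, 40+0) = 65
r[10] = max(3+65, 12+62, 10+46, …, 40+3, 61+0) = 74
Maximum revenue is $74.
Now minimize piece count subject to staying optimal: for each k, pieces[k] = 1 + min over i with p[i]+r[k−i]=r[k] of pieces[k−i].
pieces[7] = 2
pieces[8] = 2
pieces[9] = 2
pieces[10] = 3

3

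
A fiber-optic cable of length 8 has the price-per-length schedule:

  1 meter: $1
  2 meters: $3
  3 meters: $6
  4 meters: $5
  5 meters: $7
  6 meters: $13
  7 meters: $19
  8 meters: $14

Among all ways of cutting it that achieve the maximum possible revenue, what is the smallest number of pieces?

Let r[k] be the best obtainable value from length k. For each k, try every first piece i and keep the best of price[i] + r[k−i].
r[1] = 1
r[2] = 3
r[3] = 6
r[4] = 7  (first piece 1, then r[3]=6)
r[5] = 9  (first piece 2, then r[3]=6)
r[6] = 13
r[7] = 19
r[8] = 20  (first piece 1, then r[7]=19)
Maximum revenue is $20.
Now minimize piece count subject to staying optimal: for each k, pieces[k] = 1 + min over i with p[i]+r[k−i]=r[k] of pieces[k−i].
pieces[5] = 2
pieces[6] = 1
pieces[7] = 1
pieces[8] = 2

2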